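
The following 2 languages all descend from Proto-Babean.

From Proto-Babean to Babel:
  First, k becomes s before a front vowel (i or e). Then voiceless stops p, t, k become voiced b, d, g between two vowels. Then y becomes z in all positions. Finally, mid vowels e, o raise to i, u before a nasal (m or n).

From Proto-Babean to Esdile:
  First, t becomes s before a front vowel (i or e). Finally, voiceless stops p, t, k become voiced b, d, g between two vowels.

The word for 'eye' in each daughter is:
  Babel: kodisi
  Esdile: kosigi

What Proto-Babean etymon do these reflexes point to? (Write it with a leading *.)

Position 3: Babel has d, Esdile has s. Taking the neighbouring segments as reconstructed: Babel d could go back to *t or *d; Esdile s could go back to *t or *s — the one source consistent with every daughter is *t.
Position 5: Babel has s, Esdile has g. Taking the neighbouring segments as reconstructed: Babel s could go back to *k or *s; Esdile g could go back to *k or *g — the one source consistent with every daughter is *k.
The remaining positions agree across the daughters. Check the candidate against every language:
Babel: *kotiki > kotisi > kodisi  (by palatalisation, intervocalic voicing)
Esdile: *kotiki > kosiki > kosigi  (by palatalisation, intervocalic voicing)
*kotiki is the unique common source.

*kotiki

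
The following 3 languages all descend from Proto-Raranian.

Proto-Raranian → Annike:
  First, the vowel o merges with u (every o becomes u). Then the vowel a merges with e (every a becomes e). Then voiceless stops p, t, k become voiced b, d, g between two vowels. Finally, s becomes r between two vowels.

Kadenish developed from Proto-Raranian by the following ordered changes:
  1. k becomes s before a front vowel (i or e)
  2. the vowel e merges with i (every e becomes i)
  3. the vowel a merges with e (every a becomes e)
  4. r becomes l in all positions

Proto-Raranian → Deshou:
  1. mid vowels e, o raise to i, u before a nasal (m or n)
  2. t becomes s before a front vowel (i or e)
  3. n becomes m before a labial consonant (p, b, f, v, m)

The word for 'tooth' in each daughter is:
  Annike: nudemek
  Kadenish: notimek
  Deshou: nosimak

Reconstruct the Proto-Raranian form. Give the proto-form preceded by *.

Position 3: Annike has d, Kadenish has t, Deshou has s. Kadenish preserves t here (none of its changes turn any other segment into t), so the proto-segment is *t.
Position 4: Annike has e, Kadenish has i, Deshou has i. Taking the neighbouring segments as reconstructed: Annike e could go back to *a or *e; Kadenish i could go back to *e or *i; Deshou i could go back to *e or *i — the one source consistent with every daughter is *e.
Position 2: Annike has u, Kadenish has o, Deshou has o. Kadenish preserves o here (none of its changes turn any other segment into o), so the proto-segment is *o.
This points to *notemak. Verify forward in each daughter:
Annike: start from *notemak.
  rule 1 (vowel merger): notemak → nutemak
  rule 2 (vowel merger): nutemak → nutemek
  rule 3 (intervocalic voicing): nutemek → nudemek
  rule 4: no change — nudemek
  ⇒ Annike nudemek
Kadenish: *notemak
  notemak (rule 1 does not apply)
  notemak → notimak   [vowel merger]
  notimak → notimek   [vowel merger]
  notimek (rule 4 does not apply)
  giving Kadenish notimek.
Deshou: *notemak
  notemak → notimak   [pre-nasal raising]
  notimak → nosimak   [palatalisation]
  nosimak (rule 3 does not apply)
  giving Deshou nosimak.
Only *notemak yields all of Annike nudemek, Kadenish notimek, Deshou nosimak.

*notemak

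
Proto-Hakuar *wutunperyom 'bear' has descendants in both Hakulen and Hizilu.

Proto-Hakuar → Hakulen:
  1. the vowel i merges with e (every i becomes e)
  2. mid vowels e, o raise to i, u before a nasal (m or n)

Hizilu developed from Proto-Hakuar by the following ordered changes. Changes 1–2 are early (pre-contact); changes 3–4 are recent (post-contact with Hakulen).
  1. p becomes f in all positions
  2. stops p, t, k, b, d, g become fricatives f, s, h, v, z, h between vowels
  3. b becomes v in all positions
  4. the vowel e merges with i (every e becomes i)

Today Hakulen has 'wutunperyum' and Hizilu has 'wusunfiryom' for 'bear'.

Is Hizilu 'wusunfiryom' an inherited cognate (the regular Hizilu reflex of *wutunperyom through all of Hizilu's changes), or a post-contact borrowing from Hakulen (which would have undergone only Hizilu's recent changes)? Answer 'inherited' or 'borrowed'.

inherited

If inherited, *wutunperyom would pass through all of Hizilu's changes:
Hizilu: start from *wutunperyom.
  rule 1 (unconditioned shift): wutunperyom → wutunferyom
  rule 2 (intervocalic lenition): wutunferyom → wusunferyom
  rule 3: no change — wusunferyom
  rule 4 (vowel merger): wusunferyom → wusunfiryom
  ⇒ Hizilu wusunfiryom
If borrowed from Hakulen 'wutunperyum' after the early changes, it would undergo only the recent ones:
  rule 3 (unconditioned shift): no change (wutunperyum)
  rule 4 (vowel merger): wutunperyum → wutunpiryum
  ⇒ as a loan: wutunpiryum
Hizilu 'wusunfiryom' matches the inherited outcome exactly, so it is an inherited cognate, not a loan.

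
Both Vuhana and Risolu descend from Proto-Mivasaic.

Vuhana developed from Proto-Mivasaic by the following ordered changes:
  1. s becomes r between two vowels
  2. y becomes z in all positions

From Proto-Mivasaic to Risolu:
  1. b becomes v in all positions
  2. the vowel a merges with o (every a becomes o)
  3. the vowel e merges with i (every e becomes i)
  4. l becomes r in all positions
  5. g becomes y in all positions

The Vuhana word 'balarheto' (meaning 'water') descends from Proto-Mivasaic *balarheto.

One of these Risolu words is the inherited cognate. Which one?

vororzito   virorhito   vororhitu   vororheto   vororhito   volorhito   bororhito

Risolu: start from *balarheto.
  rule 1 (unconditioned shift): balarheto → valarheto
  rule 2 (vowel merger): valarheto → volorheto
  rule 3 (vowel merger): volorheto → volorhito
  rule 4 (unconditioned shift): volorhito → vororhito
  rule 5: no change — vororhito
  ⇒ Risolu vororhito
Among the options, 'vororhito' alone shows every Risolu change applied in order.

vororhito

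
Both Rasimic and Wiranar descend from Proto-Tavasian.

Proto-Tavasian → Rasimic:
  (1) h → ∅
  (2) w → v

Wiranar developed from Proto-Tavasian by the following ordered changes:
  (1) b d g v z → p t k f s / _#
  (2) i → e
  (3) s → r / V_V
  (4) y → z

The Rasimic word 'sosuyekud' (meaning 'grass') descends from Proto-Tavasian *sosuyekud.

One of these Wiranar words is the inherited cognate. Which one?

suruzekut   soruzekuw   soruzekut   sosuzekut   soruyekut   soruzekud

Wiranar: *sosuyekud
  sosuyekud → sosuyekut   [final devoicing]
  sosuyekut (rule 2 does not apply)
  sosuyekut → soruyekut   [rhotacism]
  soruyekut → soruzekut   [unconditioned shift]
  giving Wiranar soruzekut.

soruzekut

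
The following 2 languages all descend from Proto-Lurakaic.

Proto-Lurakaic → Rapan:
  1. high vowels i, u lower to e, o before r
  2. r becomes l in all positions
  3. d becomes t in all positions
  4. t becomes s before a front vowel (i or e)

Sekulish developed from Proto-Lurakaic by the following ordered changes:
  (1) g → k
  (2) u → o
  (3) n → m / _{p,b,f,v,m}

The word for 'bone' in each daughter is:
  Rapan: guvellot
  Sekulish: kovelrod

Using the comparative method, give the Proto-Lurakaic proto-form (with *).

*guvelrod

Position 1: Rapan has g, Sekulish has k. Rapan preserves g here (none of its changes turn any other segment into g), so the proto-segment is *g.
Position 6: Rapan has l, Sekulish has r. Sekulish preserves r here (none of its changes turn any other segment into r), so the proto-segment is *r.
Verify the candidate proto-form against each daughter:
Rapan: start from *guvelrod.
  rule 1: no change — guvelrod
  rule 2 (unconditioned shift): guvelrod → guvellod
  rule 3 (unconditioned shift): guvellod → guvellot
  rule 4: no change — guvellot
  ⇒ Rapan guvellot
Sekulish: *guvelrod > kuvelrod > kovelrod  (by unconditioned shift, vowel merger)
*guvelrod is the unique common source.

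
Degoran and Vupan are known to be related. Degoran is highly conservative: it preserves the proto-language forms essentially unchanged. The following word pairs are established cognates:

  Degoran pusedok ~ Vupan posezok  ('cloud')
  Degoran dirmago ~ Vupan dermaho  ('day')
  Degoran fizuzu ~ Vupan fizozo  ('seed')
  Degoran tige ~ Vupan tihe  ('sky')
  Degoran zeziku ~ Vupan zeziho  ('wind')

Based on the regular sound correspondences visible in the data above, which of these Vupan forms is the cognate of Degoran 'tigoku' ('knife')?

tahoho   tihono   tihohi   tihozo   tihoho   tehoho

dirmago ~ dermaho — Degoran g corresponds to Vupan h between vowels (before a back vowel).
zeziku ~ zeziho — Degoran k corresponds to Vupan h between vowels (before a back vowel).
fizuzu ~ fizozo, zeziku ~ zeziho — Degoran u corresponds to Vupan o word-finally.
Applying these to Degoran 'tigoku':
  tigoku → tihoku   (g→h between vowels (before a back vowel))
  tihoku → tihohu   (k→h between vowels (before a back vowel))
  tihohu → tihoho   (u→o word-finally)
So the Vupan cognate is 'tihoho'.

tihoho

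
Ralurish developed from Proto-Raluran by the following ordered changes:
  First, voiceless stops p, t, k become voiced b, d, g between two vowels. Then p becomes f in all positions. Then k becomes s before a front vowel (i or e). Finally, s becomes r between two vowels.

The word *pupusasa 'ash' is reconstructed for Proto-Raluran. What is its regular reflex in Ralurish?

fuburara

Ralurish: start from *pupusasa.
  rule 1 (intervocalic voicing): pupusasa → pubusasa
  rule 2 (unconditioned shift): pubusasa → fubusasa
  rule 3: no change — fubusasa
  rule 4 (rhotacism): fubusasa → fuburara
  ⇒ Ralurish fuburara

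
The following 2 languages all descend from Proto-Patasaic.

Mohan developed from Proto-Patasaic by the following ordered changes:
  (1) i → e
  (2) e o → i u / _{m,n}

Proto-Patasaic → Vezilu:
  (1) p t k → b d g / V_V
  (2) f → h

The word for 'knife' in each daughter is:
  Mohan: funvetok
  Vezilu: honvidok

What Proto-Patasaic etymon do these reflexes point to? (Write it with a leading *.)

*fonvitok

Position 5: Mohan has e, Vezilu has i. Vezilu preserves i here (none of its changes turn any other segment into i), so the proto-segment is *i.
Position 6: Mohan has t, Vezilu has d. Mohan preserves t here (none of its changes turn any other segment into t), so the proto-segment is *t.
Position 2: Mohan has u, Vezilu has o. Vezilu preserves o here (none of its changes turn any other segment into o), so the proto-segment is *o.
Verify the candidate proto-form against each daughter:
Mohan: *fonvitok
  fonvitok → fonvetok   [vowel merger]
  fonvetok → funvetok   [pre-nasal raising]
  giving Mohan funvetok.
Vezilu: start from *fonvitok.
  rule 1 (intervocalic voicing): fonvitok → fonvidok
  rule 2 (unconditioned shift): fonvidok → honvidok
  ⇒ Vezilu honvidok
*fonvitok is the unique common source.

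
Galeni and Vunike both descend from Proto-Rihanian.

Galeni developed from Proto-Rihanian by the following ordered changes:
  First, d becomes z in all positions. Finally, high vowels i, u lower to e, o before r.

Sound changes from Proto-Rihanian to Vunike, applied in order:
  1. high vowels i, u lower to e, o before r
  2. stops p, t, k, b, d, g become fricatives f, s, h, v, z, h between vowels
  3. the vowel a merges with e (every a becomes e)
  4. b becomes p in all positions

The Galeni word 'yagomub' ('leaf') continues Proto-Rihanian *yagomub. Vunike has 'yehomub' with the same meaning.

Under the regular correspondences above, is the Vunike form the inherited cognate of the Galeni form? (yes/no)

Derive the expected Vunike reflex of *yagomub:
Vunike: *yagomub > yahomub > yehomub > yehomup  (by intervocalic lenition, vowel merger, unconditioned shift)
The regular Vunike reflex would be 'yehomup', but the attested form is 'yehomub'. The correspondence is irregular, so they are not cognates (the Vunike form has a different source).

no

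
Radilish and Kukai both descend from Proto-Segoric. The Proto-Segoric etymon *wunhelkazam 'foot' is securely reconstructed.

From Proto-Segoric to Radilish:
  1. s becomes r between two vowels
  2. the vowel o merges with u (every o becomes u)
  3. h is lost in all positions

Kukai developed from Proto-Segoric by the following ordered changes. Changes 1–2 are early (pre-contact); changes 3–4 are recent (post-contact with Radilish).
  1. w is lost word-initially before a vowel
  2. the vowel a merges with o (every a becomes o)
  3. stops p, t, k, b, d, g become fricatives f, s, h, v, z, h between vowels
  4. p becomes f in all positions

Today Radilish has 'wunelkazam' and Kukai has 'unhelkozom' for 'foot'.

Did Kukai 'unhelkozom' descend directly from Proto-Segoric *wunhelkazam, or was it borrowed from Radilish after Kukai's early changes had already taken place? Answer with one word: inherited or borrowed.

If inherited, *wunhelkazam would pass through all of Kukai's changes:
Kukai: start from *wunhelkazam.
  rule 1 (glide loss): wunhelkazam → unhelkazam
  rule 2 (vowel merger): unhelkazam → unhelkozom
  rule 3: no change — unhelkozom
  rule 4: no change — unhelkozom
  ⇒ Kukai unhelkozom
If borrowed from Radilish 'wunelkazam' after the early changes, it would undergo only the recent ones:
  rule 3 (intervocalic lenition): no change (wunelkazam)
  rule 4 (unconditioned shift): no change (wunelkazam)
  ⇒ as a loan: wunelkazam
Kukai 'unhelkozom' matches the inherited outcome exactly, so it is an inherited cognate, not a loan.

inherited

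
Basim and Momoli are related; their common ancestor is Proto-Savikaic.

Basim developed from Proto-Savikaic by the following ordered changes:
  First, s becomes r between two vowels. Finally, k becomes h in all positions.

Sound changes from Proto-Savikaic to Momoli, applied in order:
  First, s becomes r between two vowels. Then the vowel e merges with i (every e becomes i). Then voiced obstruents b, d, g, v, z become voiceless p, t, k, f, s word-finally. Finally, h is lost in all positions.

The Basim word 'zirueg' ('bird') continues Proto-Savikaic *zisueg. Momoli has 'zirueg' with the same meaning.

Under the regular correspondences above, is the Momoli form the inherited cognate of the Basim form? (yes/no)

Derive the expected Momoli reflex of *zisueg:
Momoli: start from *zisueg.
  rule 1 (rhotacism): zisueg → zirueg
  rule 2 (vowel merger): zirueg → ziruig
  rule 3 (final devoicing): ziruig → ziruik
  rule 4: no change — ziruik
  ⇒ Momoli ziruik
The regular Momoli reflex would be 'ziruik', but the attested form is 'zirueg'. The correspondence is irregular, so they are not cognates (the Momoli form has a different source).

no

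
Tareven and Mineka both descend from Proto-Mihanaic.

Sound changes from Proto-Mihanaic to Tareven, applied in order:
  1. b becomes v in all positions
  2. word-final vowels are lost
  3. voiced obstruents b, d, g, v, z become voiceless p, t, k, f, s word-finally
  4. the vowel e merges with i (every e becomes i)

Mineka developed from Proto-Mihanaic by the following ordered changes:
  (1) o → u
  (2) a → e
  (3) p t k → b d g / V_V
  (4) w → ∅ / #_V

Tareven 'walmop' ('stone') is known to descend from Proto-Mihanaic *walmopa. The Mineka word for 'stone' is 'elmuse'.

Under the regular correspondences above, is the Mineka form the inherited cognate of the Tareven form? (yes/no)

no

Derive the expected Mineka reflex of *walmopa:
Mineka: *walmopa > walmupa > welmupe > welmube > elmube  (by vowel merger, vowel merger, intervocalic voicing, glide loss)
The regular Mineka reflex would be 'elmube', but the attested form is 'elmuse'. The correspondence is irregular, so they are not cognates (the Mineka form has a different source).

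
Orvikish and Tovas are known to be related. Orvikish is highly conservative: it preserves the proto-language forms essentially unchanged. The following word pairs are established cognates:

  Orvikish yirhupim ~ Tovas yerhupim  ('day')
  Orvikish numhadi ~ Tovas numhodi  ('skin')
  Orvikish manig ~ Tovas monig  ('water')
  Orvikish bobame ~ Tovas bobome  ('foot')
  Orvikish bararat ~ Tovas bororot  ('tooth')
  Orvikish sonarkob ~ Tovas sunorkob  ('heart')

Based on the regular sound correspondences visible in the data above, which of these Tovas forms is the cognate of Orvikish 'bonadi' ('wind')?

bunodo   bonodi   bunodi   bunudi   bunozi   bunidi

sonarkob ~ sunorkob — Orvikish o corresponds to Tovas u after a consonant, before a nasal.
numhadi ~ numhodi, bararat ~ bororot — Orvikish a corresponds to Tovas o after a consonant, before a consonant other than r, m, n, p, b, f, v.
Applying these to Orvikish 'bonadi':
  bonadi → bunadi   (o→u after a consonant, before a nasal)
  bunadi → bunodi   (a→o after a consonant, before a consonant other than r, m, n, p, b, f, v)
So the Tovas cognate is 'bunodi'.

bunodi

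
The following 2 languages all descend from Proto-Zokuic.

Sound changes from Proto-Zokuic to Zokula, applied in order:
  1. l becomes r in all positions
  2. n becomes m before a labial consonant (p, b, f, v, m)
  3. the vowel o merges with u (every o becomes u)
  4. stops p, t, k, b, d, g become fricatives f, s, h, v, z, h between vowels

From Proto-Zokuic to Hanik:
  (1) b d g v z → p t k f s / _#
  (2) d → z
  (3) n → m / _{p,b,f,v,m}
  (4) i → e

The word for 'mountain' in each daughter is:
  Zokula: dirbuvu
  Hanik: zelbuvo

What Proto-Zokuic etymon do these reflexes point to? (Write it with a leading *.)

*dilbuvo

Position 3: Zokula has r, Hanik has l. Hanik preserves l here (none of its changes turn any other segment into l), so the proto-segment is *l.
Position 7: Zokula has u, Hanik has o. Hanik preserves o here (none of its changes turn any other segment into o), so the proto-segment is *o.
Position 2: Zokula has i, Hanik has e. Zokula preserves i here (none of its changes turn any other segment into i), so the proto-segment is *i.
This points to *dilbuvo. Verify forward in each daughter:
Zokula: *dilbuvo
  dilbuvo → dirbuvo   [unconditioned shift]
  dirbuvo (rule 2 does not apply)
  dirbuvo → dirbuvu   [vowel merger]
  dirbuvu (rule 4 does not apply)
  giving Zokula dirbuvu.
Hanik: start from *dilbuvo.
  rule 1: no change — dilbuvo
  rule 2 (unconditioned shift): dilbuvo → zilbuvo
  rule 3: no change — zilbuvo
  rule 4 (vowel merger): zilbuvo → zelbuvo
  ⇒ Hanik zelbuvo
No other proto-form is consistent with every reflex, so the reconstruction is *dilbuvo.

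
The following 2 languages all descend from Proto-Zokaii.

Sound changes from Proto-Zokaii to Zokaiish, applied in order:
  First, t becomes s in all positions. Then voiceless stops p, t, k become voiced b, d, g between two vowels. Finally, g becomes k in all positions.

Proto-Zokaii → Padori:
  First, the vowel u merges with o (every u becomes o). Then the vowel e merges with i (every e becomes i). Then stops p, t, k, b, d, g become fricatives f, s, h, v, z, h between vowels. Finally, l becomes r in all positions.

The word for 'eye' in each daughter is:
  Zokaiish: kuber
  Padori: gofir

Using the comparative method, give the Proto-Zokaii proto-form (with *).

Position 2: Zokaiish has u, Padori has o. Zokaiish preserves u here (none of its changes turn any other segment into u), so the proto-segment is *u.
Position 4: Zokaiish has e, Padori has i. Zokaiish preserves e here (none of its changes turn any other segment into e), so the proto-segment is *e.
Continuing position by position gives *guper; check it forward:
Zokaiish: *guper > guber > kuber  (by intervocalic voicing, unconditioned shift)
Padori: *guper
  guper → goper   [vowel merger]
  goper → gopir   [vowel merger]
  gopir → gofir   [intervocalic lenition]
  gofir (rule 4 does not apply)
  giving Padori gofir.
No other proto-form is consistent with every reflex, so the reconstruction is *guper.

*guper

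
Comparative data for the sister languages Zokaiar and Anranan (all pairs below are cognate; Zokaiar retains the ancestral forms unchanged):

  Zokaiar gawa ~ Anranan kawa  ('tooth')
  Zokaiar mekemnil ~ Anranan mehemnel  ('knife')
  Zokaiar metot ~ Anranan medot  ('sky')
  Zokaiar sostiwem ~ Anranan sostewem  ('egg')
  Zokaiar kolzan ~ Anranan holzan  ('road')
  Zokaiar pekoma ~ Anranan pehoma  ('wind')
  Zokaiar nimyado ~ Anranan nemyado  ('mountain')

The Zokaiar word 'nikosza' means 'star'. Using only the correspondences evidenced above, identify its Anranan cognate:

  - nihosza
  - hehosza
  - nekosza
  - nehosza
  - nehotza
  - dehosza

mekemnil ~ mehemnel, sostiwem ~ sostewem — Zokaiar i corresponds to Anranan e after a consonant, before a consonant other than r, m, n, p, b, f, v.
pekoma ~ pehoma — Zokaiar k corresponds to Anranan h between vowels (before a back vowel).
Applying these to Zokaiar 'nikosza':
  nikosza → nekosza   (i→e after a consonant, before a consonant other than r, m, n, p, b, f, v)
  nekosza → nehosza   (k→h between vowels (before a back vowel))
So the Anranan cognate is 'nehosza'.

nehosza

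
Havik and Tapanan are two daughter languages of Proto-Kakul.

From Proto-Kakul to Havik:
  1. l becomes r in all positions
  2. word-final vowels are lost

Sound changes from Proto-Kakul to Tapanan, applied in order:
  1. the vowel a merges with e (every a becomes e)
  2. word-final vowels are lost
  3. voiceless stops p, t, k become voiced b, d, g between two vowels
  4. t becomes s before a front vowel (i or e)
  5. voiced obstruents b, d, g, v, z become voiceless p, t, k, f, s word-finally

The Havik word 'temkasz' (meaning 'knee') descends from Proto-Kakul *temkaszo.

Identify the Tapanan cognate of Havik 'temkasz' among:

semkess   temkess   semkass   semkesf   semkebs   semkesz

Tapanan: *temkaszo
  temkaszo → temkeszo   [vowel merger]
  temkeszo → temkesz   [apocope]
  temkesz (rule 3 does not apply)
  temkesz → semkesz   [palatalisation]
  semkesz → semkess   [final devoicing]
  giving Tapanan semkess.

semkess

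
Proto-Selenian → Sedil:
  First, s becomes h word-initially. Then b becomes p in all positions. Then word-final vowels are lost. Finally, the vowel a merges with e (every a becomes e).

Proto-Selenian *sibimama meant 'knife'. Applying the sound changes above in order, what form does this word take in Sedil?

Sedil: start from *sibimama.
  rule 1 (debuccalisation): sibimama → hibimama
  rule 2 (unconditioned shift): hibimama → hipimama
  rule 3 (apocope): hipimama → hipimam
  rule 4 (vowel merger): hipimam → hipimem
  ⇒ Sedil hipimem

hipimem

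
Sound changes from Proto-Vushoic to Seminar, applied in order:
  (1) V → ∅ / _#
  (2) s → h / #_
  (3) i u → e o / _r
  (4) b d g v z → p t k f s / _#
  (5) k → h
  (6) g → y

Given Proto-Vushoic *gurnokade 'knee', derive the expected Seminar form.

yornohat

Seminar: *gurnokade
  gurnokade → gurnokad   [apocope]
  gurnokad (rule 2 does not apply)
  gurnokad → gornokad   [pre-rhotic lowering]
  gornokad → gornokat   [final devoicing]
  gornokat → gornohat   [unconditioned shift]
  gornohat → yornohat   [unconditioned shift]
  giving Seminar yornohat.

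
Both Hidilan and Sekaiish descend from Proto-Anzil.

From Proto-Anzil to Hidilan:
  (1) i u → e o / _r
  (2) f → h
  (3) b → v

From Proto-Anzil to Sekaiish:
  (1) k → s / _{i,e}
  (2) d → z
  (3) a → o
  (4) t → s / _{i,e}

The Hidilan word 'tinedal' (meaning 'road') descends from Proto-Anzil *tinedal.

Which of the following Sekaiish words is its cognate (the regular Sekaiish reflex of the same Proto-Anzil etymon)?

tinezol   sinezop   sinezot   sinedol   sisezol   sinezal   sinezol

sinezol

Sekaiish: start from *tinedal.
  rule 1: no change — tinedal
  rule 2 (unconditioned shift): tinedal → tinezal
  rule 3 (vowel merger): tinezal → tinezol
  rule 4 (palatalisation): tinezol → sinezol
  ⇒ Sekaiish sinezol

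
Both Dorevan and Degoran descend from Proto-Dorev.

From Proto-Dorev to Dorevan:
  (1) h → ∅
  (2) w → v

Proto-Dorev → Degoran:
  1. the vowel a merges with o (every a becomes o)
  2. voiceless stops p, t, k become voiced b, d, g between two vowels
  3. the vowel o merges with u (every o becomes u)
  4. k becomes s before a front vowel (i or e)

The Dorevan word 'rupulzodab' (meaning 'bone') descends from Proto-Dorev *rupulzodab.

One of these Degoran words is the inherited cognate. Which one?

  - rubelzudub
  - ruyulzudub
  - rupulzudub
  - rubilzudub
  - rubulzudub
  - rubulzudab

Degoran: *rupulzodab
  rupulzodab → rupulzodob   [vowel merger]
  rupulzodob → rubulzodob   [intervocalic voicing]
  rubulzodob → rubulzudub   [vowel merger]
  rubulzudub (rule 4 does not apply)
  giving Degoran rubulzudub.

rubulzudub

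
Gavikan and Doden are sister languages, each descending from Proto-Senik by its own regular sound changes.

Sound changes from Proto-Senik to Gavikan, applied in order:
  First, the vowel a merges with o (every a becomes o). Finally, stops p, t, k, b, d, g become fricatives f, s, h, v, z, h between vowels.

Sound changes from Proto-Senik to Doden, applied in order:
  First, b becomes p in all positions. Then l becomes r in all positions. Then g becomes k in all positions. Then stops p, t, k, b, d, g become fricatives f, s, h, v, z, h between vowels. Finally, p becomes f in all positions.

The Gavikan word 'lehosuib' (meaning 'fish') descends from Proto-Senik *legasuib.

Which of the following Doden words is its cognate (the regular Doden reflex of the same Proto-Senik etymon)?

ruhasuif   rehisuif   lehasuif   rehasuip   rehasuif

Doden: *legasuib > legasuip > regasuip > rekasuip > rehasuip > rehasuif  (by unconditioned shift, unconditioned shift, unconditioned shift, intervocalic lenition, unconditioned shift)
Only 'rehasuif' matches the regular Doden development of *legasuib.

rehasuif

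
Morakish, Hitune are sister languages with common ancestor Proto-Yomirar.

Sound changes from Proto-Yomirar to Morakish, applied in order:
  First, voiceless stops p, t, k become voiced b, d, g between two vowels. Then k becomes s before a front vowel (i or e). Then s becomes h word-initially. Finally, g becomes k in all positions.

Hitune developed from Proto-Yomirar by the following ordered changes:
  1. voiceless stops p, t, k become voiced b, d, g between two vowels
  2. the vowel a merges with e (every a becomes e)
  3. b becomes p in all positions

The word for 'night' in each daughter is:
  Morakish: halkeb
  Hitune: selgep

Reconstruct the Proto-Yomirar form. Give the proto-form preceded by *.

Position 2: Morakish has a, Hitune has e. Morakish preserves a here (none of its changes turn any other segment into a), so the proto-segment is *a.
Position 6: Morakish has b, Hitune has p. Taking the neighbouring segments as reconstructed: Morakish b can only go back to *b; Hitune p could go back to *p or *b — the one source consistent with every daughter is *b.
Position 1: Morakish has h, Hitune has s. Hitune preserves s here (none of its changes turn any other segment into s), so the proto-segment is *s.
Continuing position by position gives *salgeb; check it forward:
Morakish: start from *salgeb.
  rule 1: no change — salgeb
  rule 2: no change — salgeb
  rule 3 (debuccalisation): salgeb → halgeb
  rule 4 (unconditioned shift): halgeb → halkeb
  ⇒ Morakish halkeb
Hitune: *salgeb > selgeb > selgep  (by vowel merger, unconditioned shift)
*salgeb is the unique common source.

*salgeb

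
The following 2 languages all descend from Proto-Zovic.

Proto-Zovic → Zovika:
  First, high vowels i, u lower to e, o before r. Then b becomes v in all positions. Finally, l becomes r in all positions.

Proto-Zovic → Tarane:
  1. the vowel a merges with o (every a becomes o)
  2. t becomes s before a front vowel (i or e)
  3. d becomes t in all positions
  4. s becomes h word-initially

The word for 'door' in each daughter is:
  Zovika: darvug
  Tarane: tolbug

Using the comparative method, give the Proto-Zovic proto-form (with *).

Position 4: Zovika has v, Tarane has b. Tarane preserves b here (none of its changes turn any other segment into b), so the proto-segment is *b.
Position 1: Zovika has d, Tarane has t. Zovika preserves d here (none of its changes turn any other segment into d), so the proto-segment is *d.
This points to *dalbug. Verify forward in each daughter:
Zovika: *dalbug > dalvug > darvug  (by unconditioned shift, unconditioned shift)
Tarane: start from *dalbug.
  rule 1 (vowel merger): dalbug → dolbug
  rule 2: no change — dolbug
  rule 3 (unconditioned shift): dolbug → tolbug
  rule 4: no change — tolbug
  ⇒ Tarane tolbug
Only *dalbug yields all of Zovika darvug, Tarane tolbug.

*dalbug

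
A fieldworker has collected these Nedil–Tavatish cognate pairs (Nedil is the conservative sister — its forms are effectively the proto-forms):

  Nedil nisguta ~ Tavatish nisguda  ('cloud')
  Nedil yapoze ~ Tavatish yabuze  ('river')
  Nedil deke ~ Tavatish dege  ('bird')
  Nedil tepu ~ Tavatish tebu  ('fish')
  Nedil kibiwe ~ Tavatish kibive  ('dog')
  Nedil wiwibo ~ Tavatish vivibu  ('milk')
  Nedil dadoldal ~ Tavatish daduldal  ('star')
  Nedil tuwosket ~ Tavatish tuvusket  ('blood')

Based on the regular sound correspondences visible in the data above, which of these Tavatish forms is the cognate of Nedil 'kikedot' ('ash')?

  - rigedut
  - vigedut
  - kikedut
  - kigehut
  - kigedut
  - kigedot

kigedut

deke ~ dege — Nedil k corresponds to Tavatish g between vowels (before a front vowel).
yapoze ~ yabuze, dadoldal ~ daduldal — Nedil o corresponds to Tavatish u after a consonant, before a consonant other than r, m, n, p, b, f, v.
Applying these to Nedil 'kikedot':
  kikedot → kigedot   (k→g between vowels (before a front vowel))
  kigedot → kigedut   (o→u after a consonant, before a consonant other than r, m, n, p, b, f, v)
So the Tavatish cognate is 'kigedut'.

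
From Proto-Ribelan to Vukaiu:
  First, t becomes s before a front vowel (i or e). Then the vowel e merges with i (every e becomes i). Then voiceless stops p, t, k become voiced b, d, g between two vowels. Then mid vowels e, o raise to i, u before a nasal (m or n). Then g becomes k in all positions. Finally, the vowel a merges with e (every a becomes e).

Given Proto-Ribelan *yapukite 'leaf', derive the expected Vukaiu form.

yebukisi

Vukaiu: start from *yapukite.
  rule 1 (palatalisation): yapukite → yapukise
  rule 2 (vowel merger): yapukise → yapukisi
  rule 3 (intervocalic voicing): yapukisi → yabugisi
  rule 4: no change — yabugisi
  rule 5 (unconditioned shift): yabugisi → yabukisi
  rule 6 (vowel merger): yabukisi → yebukisi
  ⇒ Vukaiu yebukisi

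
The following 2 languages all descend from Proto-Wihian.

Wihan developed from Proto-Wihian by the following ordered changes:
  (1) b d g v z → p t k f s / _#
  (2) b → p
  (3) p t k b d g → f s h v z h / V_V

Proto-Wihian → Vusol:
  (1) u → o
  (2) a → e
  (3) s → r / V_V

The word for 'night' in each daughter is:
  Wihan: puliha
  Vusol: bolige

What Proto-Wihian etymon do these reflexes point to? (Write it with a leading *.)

Position 6: Wihan has a, Vusol has e. Wihan preserves a here (none of its changes turn any other segment into a), so the proto-segment is *a.
Position 2: Wihan has u, Vusol has o. Wihan preserves u here (none of its changes turn any other segment into u), so the proto-segment is *u.
Position 1: Wihan has p, Vusol has b. Vusol preserves b here (none of its changes turn any other segment into b), so the proto-segment is *b.
This points to *buliga. Verify forward in each daughter:
Wihan: start from *buliga.
  rule 1: no change — buliga
  rule 2 (unconditioned shift): buliga → puliga
  rule 3 (intervocalic lenition): puliga → puliha
  ⇒ Wihan puliha
Vusol: *buliga > boliga > bolige  (by vowel merger, vowel merger)
Only *buliga yields all of Wihan puliha, Vusol bolige.

*buliga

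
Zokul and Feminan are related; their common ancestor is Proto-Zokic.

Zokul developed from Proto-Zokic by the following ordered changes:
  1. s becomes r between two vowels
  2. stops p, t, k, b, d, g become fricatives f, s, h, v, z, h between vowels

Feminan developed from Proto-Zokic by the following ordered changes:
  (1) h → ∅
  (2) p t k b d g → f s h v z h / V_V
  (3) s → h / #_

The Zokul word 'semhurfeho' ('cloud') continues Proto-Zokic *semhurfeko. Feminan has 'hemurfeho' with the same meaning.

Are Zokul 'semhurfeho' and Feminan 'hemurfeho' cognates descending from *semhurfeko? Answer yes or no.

yes

Derive the expected Feminan reflex of *semhurfeko:
Feminan: *semhurfeko
  semhurfeko → semurfeko   [h-loss]
  semurfeko → semurfeho   [intervocalic lenition]
  semurfeho → hemurfeho   [debuccalisation]
  giving Feminan hemurfeho.
Feminan 'hemurfeho' matches the regular reflex exactly, so the pair is cognate.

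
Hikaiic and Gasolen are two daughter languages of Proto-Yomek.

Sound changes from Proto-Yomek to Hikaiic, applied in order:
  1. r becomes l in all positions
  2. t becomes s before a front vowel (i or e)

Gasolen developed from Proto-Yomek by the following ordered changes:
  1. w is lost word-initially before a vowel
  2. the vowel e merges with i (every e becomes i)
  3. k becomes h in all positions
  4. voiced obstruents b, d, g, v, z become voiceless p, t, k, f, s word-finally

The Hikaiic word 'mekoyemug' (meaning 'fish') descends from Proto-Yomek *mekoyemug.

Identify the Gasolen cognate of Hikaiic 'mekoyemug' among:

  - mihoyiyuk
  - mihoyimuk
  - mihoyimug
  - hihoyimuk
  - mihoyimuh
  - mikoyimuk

Gasolen: *mekoyemug
  mekoyemug (rule 1 does not apply)
  mekoyemug → mikoyimug   [vowel merger]
  mikoyimug → mihoyimug   [unconditioned shift]
  mihoyimug → mihoyimuk   [final devoicing]
  giving Gasolen mihoyimuk.
The other candidates each miss or misapply at least one Gasolen change.

mihoyimuk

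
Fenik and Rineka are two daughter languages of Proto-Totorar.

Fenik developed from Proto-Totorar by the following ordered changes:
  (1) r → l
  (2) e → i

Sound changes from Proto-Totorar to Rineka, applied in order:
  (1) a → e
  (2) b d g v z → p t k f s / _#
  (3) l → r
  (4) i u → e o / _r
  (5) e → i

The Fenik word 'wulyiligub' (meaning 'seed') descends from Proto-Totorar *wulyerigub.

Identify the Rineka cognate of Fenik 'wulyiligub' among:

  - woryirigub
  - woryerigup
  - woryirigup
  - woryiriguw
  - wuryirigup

Rineka: *wulyerigub > wulyerigup > wuryerigup > woryerigup > woryirigup  (by final devoicing, unconditioned shift, pre-rhotic lowering, vowel merger)
Only 'woryirigup' matches the regular Rineka development of *wulyerigub.

woryirigup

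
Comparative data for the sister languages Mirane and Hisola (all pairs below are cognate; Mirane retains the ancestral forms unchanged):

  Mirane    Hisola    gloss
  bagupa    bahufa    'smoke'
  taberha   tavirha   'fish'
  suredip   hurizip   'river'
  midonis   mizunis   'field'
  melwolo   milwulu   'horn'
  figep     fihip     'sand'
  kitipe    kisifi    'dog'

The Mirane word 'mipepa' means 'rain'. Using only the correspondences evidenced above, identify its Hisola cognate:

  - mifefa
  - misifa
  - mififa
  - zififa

kitipe ~ kisifi — Mirane p corresponds to Hisola f between vowels (before a front vowel).
figep ~ fihip — Mirane e corresponds to Hisola i after a consonant, before a labial obstruent.
bagupa ~ bahufa — Mirane p corresponds to Hisola f between vowels (before a back vowel).
Applying these to Mirane 'mipepa':
  mipepa → mifepa   (p→f between vowels (before a front vowel))
  mifepa → mifipa   (e→i after a consonant, before a labial obstruent)
  mifipa → mififa   (p→f between vowels (before a back vowel))
So the Hisola cognate is 'mififa'.

mififa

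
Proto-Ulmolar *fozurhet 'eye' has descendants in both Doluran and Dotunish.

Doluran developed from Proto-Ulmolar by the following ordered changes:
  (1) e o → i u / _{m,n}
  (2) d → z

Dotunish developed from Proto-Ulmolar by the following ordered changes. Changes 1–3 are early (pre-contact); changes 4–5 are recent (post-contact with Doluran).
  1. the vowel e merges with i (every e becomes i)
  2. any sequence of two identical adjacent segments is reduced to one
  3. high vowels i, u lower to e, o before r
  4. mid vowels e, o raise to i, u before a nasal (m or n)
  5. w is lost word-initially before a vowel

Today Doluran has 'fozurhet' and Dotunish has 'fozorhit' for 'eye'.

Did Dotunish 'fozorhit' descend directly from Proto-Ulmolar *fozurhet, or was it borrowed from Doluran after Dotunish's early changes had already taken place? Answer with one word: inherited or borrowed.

inherited

If inherited, *fozurhet would pass through all of Dotunish's changes:
Dotunish: *fozurhet
  fozurhet → fozurhit   [vowel merger]
  fozurhit (rule 2 does not apply)
  fozurhit → fozorhit   [pre-rhotic lowering]
  fozorhit (rule 4 does not apply)
  fozorhit (rule 5 does not apply)
  giving Dotunish fozorhit.
If borrowed from Doluran 'fozurhet' after the early changes, it would undergo only the recent ones:
  rule 4 (pre-nasal raising): no change (fozurhet)
  rule 5 (glide loss): no change (fozurhet)
  ⇒ as a loan: fozurhet
Dotunish 'fozorhit' matches the inherited outcome exactly, so it is an inherited cognate, not a loan.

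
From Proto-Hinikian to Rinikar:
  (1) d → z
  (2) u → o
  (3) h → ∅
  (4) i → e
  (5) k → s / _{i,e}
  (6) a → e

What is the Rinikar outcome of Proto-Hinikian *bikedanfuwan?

Rinikar: *bikedanfuwan
  bikedanfuwan → bikezanfuwan   [unconditioned shift]
  bikezanfuwan → bikezanfowan   [vowel merger]
  bikezanfowan (rule 3 does not apply)
  bikezanfowan → bekezanfowan   [vowel merger]
  bekezanfowan → besezanfowan   [palatalisation]
  besezanfowan → besezenfowen   [vowel merger]
  giving Rinikar besezenfowen.

besezenfowen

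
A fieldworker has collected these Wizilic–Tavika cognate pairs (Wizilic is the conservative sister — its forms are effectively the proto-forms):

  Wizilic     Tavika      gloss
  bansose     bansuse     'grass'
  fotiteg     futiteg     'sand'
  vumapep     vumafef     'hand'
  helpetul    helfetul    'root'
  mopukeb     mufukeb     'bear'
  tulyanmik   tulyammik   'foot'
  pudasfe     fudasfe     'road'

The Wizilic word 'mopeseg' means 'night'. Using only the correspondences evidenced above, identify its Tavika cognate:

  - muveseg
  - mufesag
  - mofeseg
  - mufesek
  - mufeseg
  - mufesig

mopukeb ~ mufukeb — Wizilic o corresponds to Tavika u after a consonant, before a labial obstruent.
vumapep ~ vumafef — Wizilic p corresponds to Tavika f between vowels (before a front vowel).
Applying these to Wizilic 'mopeseg':
  mopeseg → mupeseg   (o→u after a consonant, before a labial obstruent)
  mupeseg → mufeseg   (p→f between vowels (before a front vowel))
So the Tavika cognate is 'mufeseg'.

mufeseg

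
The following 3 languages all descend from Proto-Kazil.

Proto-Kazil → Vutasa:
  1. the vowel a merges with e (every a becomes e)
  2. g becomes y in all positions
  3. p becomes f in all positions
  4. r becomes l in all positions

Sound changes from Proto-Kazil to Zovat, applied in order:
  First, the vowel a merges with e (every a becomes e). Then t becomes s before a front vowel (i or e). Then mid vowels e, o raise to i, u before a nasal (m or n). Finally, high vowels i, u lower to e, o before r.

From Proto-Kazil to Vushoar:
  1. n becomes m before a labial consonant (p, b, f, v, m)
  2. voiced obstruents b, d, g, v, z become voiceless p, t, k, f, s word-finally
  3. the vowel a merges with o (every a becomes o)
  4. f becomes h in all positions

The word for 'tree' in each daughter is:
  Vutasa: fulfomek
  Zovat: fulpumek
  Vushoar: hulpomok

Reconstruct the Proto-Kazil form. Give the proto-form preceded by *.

*fulpomak

Position 4: Vutasa has f, Zovat has p, Vushoar has p. Zovat preserves p here (none of its changes turn any other segment into p), so the proto-segment is *p.
Position 7: Vutasa has e, Zovat has e, Vushoar has o. Taking the neighbouring segments as reconstructed: Vutasa e could go back to *a or *e; Zovat e could go back to *a or *e; Vushoar o could go back to *a or *o — the one source consistent with every daughter is *a.
Position 1: Vutasa has f, Zovat has f, Vushoar has h. Zovat preserves f here (none of its changes turn any other segment into f), so the proto-segment is *f.
Verify the candidate proto-form against each daughter:
Vutasa: *fulpomak > fulpomek > fulfomek  (by vowel merger, unconditioned shift)
Zovat: start from *fulpomak.
  rule 1 (vowel merger): fulpomak → fulpomek
  rule 2: no change — fulpomek
  rule 3 (pre-nasal raising): fulpomek → fulpumek
  rule 4: no change — fulpumek
  ⇒ Zovat fulpumek
Vushoar: start from *fulpomak.
  rule 1: no change — fulpomak
  rule 2: no change — fulpomak
  rule 3 (vowel merger): fulpomak → fulpomok
  rule 4 (unconditioned shift): fulpomok → hulpomok
  ⇒ Vushoar hulpomok
Only *fulpomak yields all of Vutasa fulfomek, Zovat fulpumek, Vushoar hulpomok.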